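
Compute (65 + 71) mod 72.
64

Both summands are already reduced mod 72. 65 + 71 = 136; 136 = 1·72 + 64, so (65 + 71) mod 72 = 64.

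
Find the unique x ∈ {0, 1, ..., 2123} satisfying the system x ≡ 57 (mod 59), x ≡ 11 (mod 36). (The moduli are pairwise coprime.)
The moduli 59, 36 are pairwise coprime, so by the CRT there is a unique solution mod 59·36 = 2124.
Solve by successive substitution. Start with x ≡ 57 (mod 59).
  Combine with x ≡ 11 (mod 36): write x = 57 + 59·t and require 57 + 59·t ≡ 11 (mod 36), i.e. 59·t ≡ 11 − 57 ≡ 26 (mod 36). Since 59^(−1) ≡ 11 (mod 36) (59 ≡ 23 (mod 36)), t ≡ 11·26 ≡ 34 (mod 36). So x ≡ 57 + 59·34 = 2063 (mod 2124).
Unique solution in [0, 2124): x = 2063.

Final answer: x ≡ 2063 (mod 2124); the representative in [0, 2124) is 2063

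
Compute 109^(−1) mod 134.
109^(−1) ≡ 75 (mod 134)

Apply the extended Euclidean algorithm to (134, 109), tracking rows (r, s, t) with s·134 + t·109 = r. Each division r_prev = q·r_cur + r_new produces the new row as (previous row) − q·(current row):
  row A: (134, 1, 0)   [1·134 + 0·109 = 134]
  row B: (109, 0, 1)   [0·134 + 1·109 = 109]
  134 = 1·109 + 25   → row C = row A − 1·row B = (25, 1, −1)   [check: 1·134 − 1·109 = 25]
  109 = 4·25 + 9   → row D = row B − 4·row C = (9, −4, 5)   [check: −4·134 + 5·109 = 9]
  25 = 2·9 + 7   → row E = row C − 2·row D = (7, 9, −11)   [check: 9·134 − 11·109 = 7]
  9 = 1·7 + 2   → row F = row D − 1·row E = (2, −13, 16)   [check: −13·134 + 16·109 = 2]
  7 = 3·2 + 1   → row G = row E − 3·row F = (1, 48, −59)   [check: 48·134 − 59·109 = 1]
  2 = 2·1 + 0   → remainder 0, stop. gcd = 1 (last nonzero row G).
The gcd is 1, so 109 is invertible mod 134. The last nonzero row gives 48·134 − 59·109 = 1, so t = −59. So 109^(−1) ≡ −59 ≡ 75 (mod 134). Verify: 109 · 75 = 8175 ≡ 1 (mod 134). ✓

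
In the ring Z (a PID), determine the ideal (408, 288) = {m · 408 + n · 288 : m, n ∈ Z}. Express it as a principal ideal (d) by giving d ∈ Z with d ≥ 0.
In the PID Z, (a, b) is generated by gcd(a, b). Compute gcd(408, 288) with the extended Euclidean algorithm, tracking rows (r, s, t) with s·408 + t·288 = r:
  row A: (408, 1, 0)   [1·408 + 0·288 = 408]
  row B: (288, 0, 1)   [0·408 + 1·288 = 288]
  408 = 1·288 + 120   → row C = row A − 1·row B = (120, 1, −1)   [check: 1·408 − 1·288 = 120]
  288 = 2·120 + 48   → row D = row B − 2·row C = (48, −2, 3)   [check: −2·408 + 3·288 = 48]
  120 = 2·48 + 24   → row E = row C − 2·row D = (24, 5, −7)   [check: 5·408 − 7·288 = 24]
  48 = 2·24 + 0   → remainder 0, stop. gcd = 24 (last nonzero row E).
So gcd(408, 288) = 24, with Bézout identity 5·408 − 7·288 = 24. Containment (⊇): the Bézout identity exhibits 24 as an element of (408, 288), giving (24) ⊆ (408, 288). Containment (⊆): since 24 | 408 and 24 | 288 (408 = 24·17, 288 = 24·12), every Z-linear combination of 408 and 288 is divisible by 24, so (408, 288) ⊆ (24). Therefore (408, 288) = (24), d = 24.

Final answer: (408, 288) = (24); d = 24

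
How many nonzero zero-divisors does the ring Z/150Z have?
In Z/150Z each nonzero element is either a unit (gcd with 150 is 1) or a zero-divisor (gcd > 1). The number of units is φ(150): factorise 150 = 2 · 3 · 5^2, so φ(150) = (2 − 1) · (3 − 1) · (5^2 − 5^1) = 1 · 2 · 20 = 40. The nonzero elements number 150 − 1 = 149. Hence the nonzero zero-divisors number 149 − 40 = 109.

Final answer: Z/150Z has 109 nonzero zero-divisors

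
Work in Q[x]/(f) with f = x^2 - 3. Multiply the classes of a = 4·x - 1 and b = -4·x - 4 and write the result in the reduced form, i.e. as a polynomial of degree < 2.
First multiply in Q[x] without reducing: a · b = -16·x^2 - 12·x + 4. Now divide by f(x) = x^2 - 3, eliminating the leading term at each step:
  leading term -16·x^2: subtract (-16)·f(x) = 48 - 16·x^2, leaving -12·x - 44
The degree is now < 2, so this is the remainder. Hence a · b ≡ -12·x - 44 in Q[x]/(f).

Final answer: a · b ≡ -12·x - 44 (mod f(x))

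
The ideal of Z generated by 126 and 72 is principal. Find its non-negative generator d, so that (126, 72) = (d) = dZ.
(126, 72) = (18); d = 18

In the PID Z, (a, b) is generated by gcd(a, b). Compute gcd(126, 72) with the extended Euclidean algorithm, tracking rows (r, s, t) with s·126 + t·72 = r:
  row A: (126, 1, 0)   [1·126 + 0·72 = 126]
  row B: (72, 0, 1)   [0·126 + 1·72 = 72]
  126 = 1·72 + 54   → row C = row A − 1·row B = (54, 1, −1)   [check: 1·126 − 1·72 = 54]
  72 = 1·54 + 18   → row D = row B − 1·row C = (18, −1, 2)   [check: −1·126 + 2·72 = 18]
  54 = 3·18 + 0   → remainder 0, stop. gcd = 18 (last nonzero row D).
So gcd(126, 72) = 18, with Bézout identity −1·126 + 2·72 = 18. Containment (⊇): the Bézout identity exhibits 18 as an element of (126, 72), giving (18) ⊆ (126, 72). Containment (⊆): since 18 | 126 and 18 | 72 (126 = 18·7, 72 = 18·4), every Z-linear combination of 126 and 72 is divisible by 18, so (126, 72) ⊆ (18). Therefore (126, 72) = (18), d = 18.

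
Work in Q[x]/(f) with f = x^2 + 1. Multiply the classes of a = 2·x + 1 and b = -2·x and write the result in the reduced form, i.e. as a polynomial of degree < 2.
a · b ≡ 4 - 2·x (mod f(x))

First multiply in Q[x] without reducing: a · b = -4·x^2 - 2·x. Now divide by f(x) = x^2 + 1, eliminating the leading term at each step:
  leading term -4·x^2: subtract (-4)·f(x) = -4·x^2 - 4, leaving 4 - 2·x
The degree is now < 2, so this is the remainder. Hence a · b ≡ 4 - 2·x in Q[x]/(f).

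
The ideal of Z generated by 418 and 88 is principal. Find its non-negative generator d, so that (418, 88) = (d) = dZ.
In the PID Z, (a, b) is generated by gcd(a, b). Compute gcd(418, 88) with the extended Euclidean algorithm, tracking rows (r, s, t) with s·418 + t·88 = r:
  row A: (418, 1, 0)   [1·418 + 0·88 = 418]
  row B: (88, 0, 1)   [0·418 + 1·88 = 88]
  418 = 4·88 + 66   → row C = row A − 4·row B = (66, 1, −4)   [check: 1·418 − 4·88 = 66]
  88 = 1·66 + 22   → row D = row B − 1·row C = (22, −1, 5)   [check: −1·418 + 5·88 = 22]
  66 = 3·22 + 0   → remainder 0, stop. gcd = 22 (last nonzero row D).
So gcd(418, 88) = 22, with Bézout identity −1·418 + 5·88 = 22. Containment (⊇): the Bézout identity exhibits 22 as an element of (418, 88), giving (22) ⊆ (418, 88). Containment (⊆): since 22 | 418 and 22 | 88 (418 = 22·19, 88 = 22·4), every Z-linear combination of 418 and 88 is divisible by 22, so (418, 88) ⊆ (22). Therefore (418, 88) = (22), d = 22.

Final answer: (418, 88) = (22); d = 22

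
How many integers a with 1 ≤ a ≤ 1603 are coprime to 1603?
1368

The number of a ∈ {1, ..., 1603} with gcd(a, 1603) = 1 is by definition Euler's totient φ(1603). φ is multiplicative, with φ(p^e) = p^e − p^(e−1). Factorise 1603 = 7 · 229. Then
  φ(1603) = (7 − 1) · (229 − 1) = 6 · 228 = 1368.
So there are 1368 such integers.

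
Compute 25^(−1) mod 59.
Apply the extended Euclidean algorithm to (59, 25), tracking rows (r, s, t) with s·59 + t·25 = r. Each division r_prev = q·r_cur + r_new produces the new row as (previous row) − q·(current row):
  row A: (59, 1, 0)   [1·59 + 0·25 = 59]
  row B: (25, 0, 1)   [0·59 + 1·25 = 25]
  59 = 2·25 + 9   → row C = row A − 2·row B = (9, 1, −2)   [check: 1·59 − 2·25 = 9]
  25 = 2·9 + 7   → row D = row B − 2·row C = (7, −2, 5)   [check: −2·59 + 5·25 = 7]
  9 = 1·7 + 2   → row E = row C − 1·row D = (2, 3, −7)   [check: 3·59 − 7·25 = 2]
  7 = 3·2 + 1   → row F = row D − 3·row E = (1, −11, 26)   [check: −11·59 + 26·25 = 1]
  2 = 2·1 + 0   → remainder 0, stop. gcd = 1 (last nonzero row F).
The gcd is 1, so 25 is invertible mod 59. The last nonzero row gives −11·59 + 26·25 = 1, so t = 26. So 25^(−1) ≡ 26 (mod 59). Verify: 25 · 26 = 650 ≡ 1 (mod 59). ✓

Final answer: 25^(−1) ≡ 26 (mod 59)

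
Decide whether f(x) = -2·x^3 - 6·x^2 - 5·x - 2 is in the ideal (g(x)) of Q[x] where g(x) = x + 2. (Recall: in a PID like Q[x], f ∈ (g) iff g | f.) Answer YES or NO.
YES

In Q[x] the ideal (g) consists of all multiples of g, so f ∈ (g) iff g | f, i.e. iff the remainder of f on division by g is 0. Divide f by g (g is monic, so eliminate the leading term of the running remainder at each step):
  leading term -2·x^3: subtract (-2·x^2)·g(x) = -2·x^3 - 4·x^2, leaving -2·x^2 - 5·x - 2
  leading term -2·x^2: subtract (-2·x)·g(x) = -2·x^2 - 4·x, leaving -x - 2
  leading term -x: subtract (-1)·g(x) = -x - 2, leaving 0
The remainder is 0, so f(x) = g(x) · h(x) with h(x) = -2·x^2 - 2·x - 1. Hence g | f, i.e. f ∈ (g).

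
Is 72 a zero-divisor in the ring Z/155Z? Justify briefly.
NO

gcd(72, 155) = 1, so 72 is a unit in Z/155Z (it has a multiplicative inverse). A unit cannot be a zero-divisor: if 72·b ≡ 0 then multiplying both sides by 72^(−1) gives b ≡ 0. So 72 is not a zero-divisor.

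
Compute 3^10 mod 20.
Use repeated squaring. Binary(10) = 1010. Walk through the bits of the exponent 10 left-to-right: at each bit after the leading one, square the running value, then multiply by 3 if the bit is 1 (always reducing mod 20):
  bit 1 = 1 (leading): start with 3.
  bit 2 = 0: square 3^2 = 9 (mod 20).
  bit 3 = 1: square 9^2 = 81 ≡ 1; bit is 1, so multiply 1·3 = 3 (mod 20).
  bit 4 = 0: square 3^2 = 9 (mod 20).
Final value: 3^10 ≡ 9 (mod 20).

Final answer: 9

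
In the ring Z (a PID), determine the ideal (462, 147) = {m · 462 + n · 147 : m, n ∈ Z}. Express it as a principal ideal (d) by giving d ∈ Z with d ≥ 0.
In the PID Z, (a, b) is generated by gcd(a, b). Compute gcd(462, 147) with the extended Euclidean algorithm, tracking rows (r, s, t) with s·462 + t·147 = r:
  row A: (462, 1, 0)   [1·462 + 0·147 = 462]
  row B: (147, 0, 1)   [0·462 + 1·147 = 147]
  462 = 3·147 + 21   → row C = row A − 3·row B = (21, 1, −3)   [check: 1·462 − 3·147 = 21]
  147 = 7·21 + 0   → remainder 0, stop. gcd = 21 (last nonzero row C).
So gcd(462, 147) = 21, with Bézout identity 1·462 − 3·147 = 21. Containment (⊇): the Bézout identity exhibits 21 as an element of (462, 147), giving (21) ⊆ (462, 147). Containment (⊆): since 21 | 462 and 21 | 147 (462 = 21·22, 147 = 21·7), every Z-linear combination of 462 and 147 is divisible by 21, so (462, 147) ⊆ (21). Therefore (462, 147) = (21), d = 21.

Final answer: (462, 147) = (21); d = 21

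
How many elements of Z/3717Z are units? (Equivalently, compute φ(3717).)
An element a ∈ Z/3717Z is a unit iff gcd(a, 3717) = 1, so the number of units is φ(3717). φ is multiplicative, with φ(p^e) = p^e − p^(e−1). Factorise 3717 = 3^2 · 7 · 59. Then
  φ(3717) = (3^2 − 3^1) · (7 − 1) · (59 − 1) = 6 · 6 · 58 = 2088.

Final answer: Z/3717Z has φ(3717) = 2088 units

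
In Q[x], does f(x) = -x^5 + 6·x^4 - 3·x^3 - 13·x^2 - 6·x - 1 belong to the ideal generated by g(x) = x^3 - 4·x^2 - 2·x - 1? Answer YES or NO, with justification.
NO

In Q[x] the ideal (g) consists of all multiples of g, so f ∈ (g) iff g | f, i.e. iff the remainder of f on division by g is 0. Divide f by g (g is monic, so eliminate the leading term of the running remainder at each step):
  leading term -x^5: subtract (-x^2)·g(x) = -x^5 + 4·x^4 + 2·x^3 + x^2, leaving 2·x^4 - 5·x^3 - 14·x^2 - 6·x - 1
  leading term 2·x^4: subtract (2·x)·g(x) = 2·x^4 - 8·x^3 - 4·x^2 - 2·x, leaving 3·x^3 - 10·x^2 - 4·x - 1
  leading term 3·x^3: subtract (3)·g(x) = 3·x^3 - 12·x^2 - 6·x - 3, leaving 2·x^2 + 2·x + 2
The remainder r(x) = 2·x^2 + 2·x + 2 ≠ 0 (and deg r < deg g), so g ∤ f, i.e. f ∉ (g).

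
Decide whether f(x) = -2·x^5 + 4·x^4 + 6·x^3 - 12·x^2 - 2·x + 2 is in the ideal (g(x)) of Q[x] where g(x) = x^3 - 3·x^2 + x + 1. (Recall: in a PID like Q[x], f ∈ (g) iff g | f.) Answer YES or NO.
NO

In Q[x] the ideal (g) consists of all multiples of g, so f ∈ (g) iff g | f, i.e. iff the remainder of f on division by g is 0. Divide f by g (g is monic, so eliminate the leading term of the running remainder at each step):
  leading term -2·x^5: subtract (-2·x^2)·g(x) = -2·x^5 + 6·x^4 - 2·x^3 - 2·x^2, leaving -2·x^4 + 8·x^3 - 10·x^2 - 2·x + 2
  leading term -2·x^4: subtract (-2·x)·g(x) = -2·x^4 + 6·x^3 - 2·x^2 - 2·x, leaving 2·x^3 - 8·x^2 + 2
  leading term 2·x^3: subtract (2)·g(x) = 2·x^3 - 6·x^2 + 2·x + 2, leaving -2·x^2 - 2·x
The remainder r(x) = -2·x^2 - 2·x ≠ 0 (and deg r < deg g), so g ∤ f, i.e. f ∉ (g).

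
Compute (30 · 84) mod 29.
Reduce the factors first: 30 ≡ 1, 84 ≡ 26 (mod 29), so 30 · 84 ≡ 1 · 26 (mod 29). 1 · 26 = 26. Dividing by 29: 26 = 0·29 + 26. So (30 · 84) mod 29 = 26.

Final answer: 26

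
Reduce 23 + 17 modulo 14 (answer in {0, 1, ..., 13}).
12

Reduce the summands first: 23 ≡ 9, 17 ≡ 3 (mod 14), so 23 + 17 ≡ 9 + 3 (mod 14). 9 + 3 = 12; 12 = 0·14 + 12, so (23 + 17) mod 14 = 12.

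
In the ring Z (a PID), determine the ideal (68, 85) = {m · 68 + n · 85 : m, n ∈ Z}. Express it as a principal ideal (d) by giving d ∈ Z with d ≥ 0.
In the PID Z, (a, b) is generated by gcd(a, b). Compute gcd(85, 68) with the extended Euclidean algorithm, tracking rows (r, s, t) with s·85 + t·68 = r:
  row A: (85, 1, 0)   [1·85 + 0·68 = 85]
  row B: (68, 0, 1)   [0·85 + 1·68 = 68]
  85 = 1·68 + 17   → row C = row A − 1·row B = (17, 1, −1)   [check: 1·85 − 1·68 = 17]
  68 = 4·17 + 0   → remainder 0, stop. gcd = 17 (last nonzero row C).
So gcd(68, 85) = 17, with Bézout identity 1·85 − 1·68 = 17. Containment (⊇): the Bézout identity exhibits 17 as an element of (68, 85), giving (17) ⊆ (68, 85). Containment (⊆): since 17 | 68 and 17 | 85 (68 = 17·4, 85 = 17·5), every Z-linear combination of 68 and 85 is divisible by 17, so (68, 85) ⊆ (17). Therefore (68, 85) = (17), d = 17.

Final answer: (68, 85) = (17); d = 17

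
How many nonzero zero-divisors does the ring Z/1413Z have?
Z/1413Z has 476 nonzero zero-divisors

In Z/1413Z each nonzero element is either a unit (gcd with 1413 is 1) or a zero-divisor (gcd > 1). The number of units is φ(1413): factorise 1413 = 3^2 · 157, so φ(1413) = (3^2 − 3^1) · (157 − 1) = 6 · 156 = 936. The nonzero elements number 1413 − 1 = 1412. Hence the nonzero zero-divisors number 1412 − 936 = 476.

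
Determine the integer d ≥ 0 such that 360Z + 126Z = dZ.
In the PID Z, (a, b) is generated by gcd(a, b). Compute gcd(360, 126) with the extended Euclidean algorithm, tracking rows (r, s, t) with s·360 + t·126 = r:
  row A: (360, 1, 0)   [1·360 + 0·126 = 360]
  row B: (126, 0, 1)   [0·360 + 1·126 = 126]
  360 = 2·126 + 108   → row C = row A − 2·row B = (108, 1, −2)   [check: 1·360 − 2·126 = 108]
  126 = 1·108 + 18   → row D = row B − 1·row C = (18, −1, 3)   [check: −1·360 + 3·126 = 18]
  108 = 6·18 + 0   → remainder 0, stop. gcd = 18 (last nonzero row D).
So gcd(360, 126) = 18, with Bézout identity −1·360 + 3·126 = 18. Containment (⊇): the Bézout identity exhibits 18 as an element of (360, 126), giving (18) ⊆ (360, 126). Containment (⊆): since 18 | 360 and 18 | 126 (360 = 18·20, 126 = 18·7), every Z-linear combination of 360 and 126 is divisible by 18, so (360, 126) ⊆ (18). Therefore (360, 126) = (18), d = 18.

Final answer: (360, 126) = (18); d = 18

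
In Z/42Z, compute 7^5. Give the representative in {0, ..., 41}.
7

Use repeated squaring. Binary(5) = 101. Walk through the bits of the exponent 5 left-to-right: at each bit after the leading one, square the running value, then multiply by 7 if the bit is 1 (always reducing mod 42):
  bit 1 = 1 (leading): start with 7.
  bit 2 = 0: square 7^2 = 49 ≡ 7 (mod 42).
  bit 3 = 1: square 7^2 = 49 ≡ 7; bit is 1, so multiply 7·7 = 49 ≡ 7 (mod 42).
Final value: 7^5 ≡ 7 (mod 42).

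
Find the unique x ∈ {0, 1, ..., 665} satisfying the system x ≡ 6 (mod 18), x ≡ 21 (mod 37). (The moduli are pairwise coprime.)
x ≡ 132 (mod 666); the representative in [0, 666) is 132

The moduli 18, 37 are pairwise coprime, so by the CRT there is a unique solution mod 18·37 = 666.
Solve by successive substitution. Start with x ≡ 6 (mod 18).
  Combine with x ≡ 21 (mod 37): write x = 6 + 18·t and require 6 + 18·t ≡ 21 (mod 37), i.e. 18·t ≡ 21 − 6 ≡ 15 (mod 37). Since 18^(−1) ≡ 35 (mod 37), t ≡ 35·15 ≡ 7 (mod 37). So x ≡ 6 + 18·7 = 132 (mod 666).
Unique solution in [0, 666): x = 132.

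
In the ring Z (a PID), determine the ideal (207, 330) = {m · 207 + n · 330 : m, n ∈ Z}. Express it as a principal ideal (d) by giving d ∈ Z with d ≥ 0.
(207, 330) = (3); d = 3

In the PID Z, (a, b) is generated by gcd(a, b). Compute gcd(330, 207) with the extended Euclidean algorithm, tracking rows (r, s, t) with s·330 + t·207 = r:
  row A: (330, 1, 0)   [1·330 + 0·207 = 330]
  row B: (207, 0, 1)   [0·330 + 1·207 = 207]
  330 = 1·207 + 123   → row C = row A − 1·row B = (123, 1, −1)   [check: 1·330 − 1·207 = 123]
  207 = 1·123 + 84   → row D = row B − 1·row C = (84, −1, 2)   [check: −1·330 + 2·207 = 84]
  123 = 1·84 + 39   → row E = row C − 1·row D = (39, 2, −3)   [check: 2·330 − 3·207 = 39]
  84 = 2·39 + 6   → row F = row D − 2·row E = (6, −5, 8)   [check: −5·330 + 8·207 = 6]
  39 = 6·6 + 3   → row G = row E − 6·row F = (3, 32, −51)   [check: 32·330 − 51·207 = 3]
  6 = 2·3 + 0   → remainder 0, stop. gcd = 3 (last nonzero row G).
So gcd(207, 330) = 3, with Bézout identity 32·330 − 51·207 = 3. Containment (⊇): the Bézout identity exhibits 3 as an element of (207, 330), giving (3) ⊆ (207, 330). Containment (⊆): since 3 | 207 and 3 | 330 (207 = 3·69, 330 = 3·110), every Z-linear combination of 207 and 330 is divisible by 3, so (207, 330) ⊆ (3). Therefore (207, 330) = (3), d = 3.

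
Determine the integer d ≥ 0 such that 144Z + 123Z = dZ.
In the PID Z, (a, b) is generated by gcd(a, b). Compute gcd(144, 123) with the extended Euclidean algorithm, tracking rows (r, s, t) with s·144 + t·123 = r:
  row A: (144, 1, 0)   [1·144 + 0·123 = 144]
  row B: (123, 0, 1)   [0·144 + 1·123 = 123]
  144 = 1·123 + 21   → row C = row A − 1·row B = (21, 1, −1)   [check: 1·144 − 1·123 = 21]
  123 = 5·21 + 18   → row D = row B − 5·row C = (18, −5, 6)   [check: −5·144 + 6·123 = 18]
  21 = 1·18 + 3   → row E = row C − 1·row D = (3, 6, −7)   [check: 6·144 − 7·123 = 3]
  18 = 6·3 + 0   → remainder 0, stop. gcd = 3 (last nonzero row E).
So gcd(144, 123) = 3, with Bézout identity 6·144 − 7·123 = 3. Containment (⊇): the Bézout identity exhibits 3 as an element of (144, 123), giving (3) ⊆ (144, 123). Containment (⊆): since 3 | 144 and 3 | 123 (144 = 3·48, 123 = 3·41), every Z-linear combination of 144 and 123 is divisible by 3, so (144, 123) ⊆ (3). Therefore (144, 123) = (3), d = 3.

Final answer: (144, 123) = (3); d = 3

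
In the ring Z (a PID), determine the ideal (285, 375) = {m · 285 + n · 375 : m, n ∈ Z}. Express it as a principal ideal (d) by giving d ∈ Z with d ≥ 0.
In the PID Z, (a, b) is generated by gcd(a, b). Compute gcd(375, 285) with the extended Euclidean algorithm, tracking rows (r, s, t) with s·375 + t·285 = r:
  row A: (375, 1, 0)   [1·375 + 0·285 = 375]
  row B: (285, 0, 1)   [0·375 + 1·285 = 285]
  375 = 1·285 + 90   → row C = row A − 1·row B = (90, 1, −1)   [check: 1·375 − 1·285 = 90]
  285 = 3·90 + 15   → row D = row B − 3·row C = (15, −3, 4)   [check: −3·375 + 4·285 = 15]
  90 = 6·15 + 0   → remainder 0, stop. gcd = 15 (last nonzero row D).
So gcd(285, 375) = 15, with Bézout identity −3·375 + 4·285 = 15. Containment (⊇): the Bézout identity exhibits 15 as an element of (285, 375), giving (15) ⊆ (285, 375). Containment (⊆): since 15 | 285 and 15 | 375 (285 = 15·19, 375 = 15·25), every Z-linear combination of 285 and 375 is divisible by 15, so (285, 375) ⊆ (15). Therefore (285, 375) = (15), d = 15.

Final answer: (285, 375) = (15); d = 15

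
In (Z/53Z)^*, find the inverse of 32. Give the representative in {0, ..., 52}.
32^(−1) ≡ 5 (mod 53)

Apply the extended Euclidean algorithm to (53, 32), tracking rows (r, s, t) with s·53 + t·32 = r. Each division r_prev = q·r_cur + r_new produces the new row as (previous row) − q·(current row):
  row A: (53, 1, 0)   [1·53 + 0·32 = 53]
  row B: (32, 0, 1)   [0·53 + 1·32 = 32]
  53 = 1·32 + 21   → row C = row A − 1·row B = (21, 1, −1)   [check: 1·53 − 1·32 = 21]
  32 = 1·21 + 11   → row D = row B − 1·row C = (11, −1, 2)   [check: −1·53 + 2·32 = 11]
  21 = 1·11 + 10   → row E = row C − 1·row D = (10, 2, −3)   [check: 2·53 − 3·32 = 10]
  11 = 1·10 + 1   → row F = row D − 1·row E = (1, −3, 5)   [check: −3·53 + 5·32 = 1]
  10 = 10·1 + 0   → remainder 0, stop. gcd = 1 (last nonzero row F).
The gcd is 1, so 32 is invertible mod 53. The last nonzero row gives −3·53 + 5·32 = 1, so t = 5. So 32^(−1) ≡ 5 (mod 53). Verify: 32 · 5 = 160 ≡ 1 (mod 53). ✓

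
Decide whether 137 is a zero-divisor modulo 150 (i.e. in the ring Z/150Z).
gcd(137, 150) = 1, so 137 is a unit in Z/150Z (it has a multiplicative inverse). A unit cannot be a zero-divisor: if 137·b ≡ 0 then multiplying both sides by 137^(−1) gives b ≡ 0. So 137 is not a zero-divisor.

Final answer: NO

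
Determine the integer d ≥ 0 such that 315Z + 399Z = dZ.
(315, 399) = (21); d = 21

In the PID Z, (a, b) is generated by gcd(a, b). Compute gcd(399, 315) with the extended Euclidean algorithm, tracking rows (r, s, t) with s·399 + t·315 = r:
  row A: (399, 1, 0)   [1·399 + 0·315 = 399]
  row B: (315, 0, 1)   [0·399 + 1·315 = 315]
  399 = 1·315 + 84   → row C = row A − 1·row B = (84, 1, −1)   [check: 1·399 − 1·315 = 84]
  315 = 3·84 + 63   → row D = row B − 3·row C = (63, −3, 4)   [check: −3·399 + 4·315 = 63]
  84 = 1·63 + 21   → row E = row C − 1·row D = (21, 4, −5)   [check: 4·399 − 5·315 = 21]
  63 = 3·21 + 0   → remainder 0, stop. gcd = 21 (last nonzero row E).
So gcd(315, 399) = 21, with Bézout identity 4·399 − 5·315 = 21. Containment (⊇): the Bézout identity exhibits 21 as an element of (315, 399), giving (21) ⊆ (315, 399). Containment (⊆): since 21 | 315 and 21 | 399 (315 = 21·15, 399 = 21·19), every Z-linear combination of 315 and 399 is divisible by 21, so (315, 399) ⊆ (21). Therefore (315, 399) = (21), d = 21.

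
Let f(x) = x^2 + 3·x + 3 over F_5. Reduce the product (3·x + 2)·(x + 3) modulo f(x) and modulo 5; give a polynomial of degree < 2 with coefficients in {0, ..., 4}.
Multiply as integer polynomials: a · b = 3·x^2 + 11·x + 6. Reducing coefficients mod 5: a · b ≡ 3·x^2 + x + 1. Now divide by f(x) = x^2 + 3·x + 3 in F_5[x], eliminating the leading term at each step:
  leading term 3·x^2: subtract (3)·f(x) = 3·x^2 + 4·x + 4, leaving 2·x + 2 (coefficients mod 5)
The degree is now < 2, so this is the remainder. Hence a · b ≡ 2·x + 2 in F_5[x]/(f).

Final answer: a · b ≡ 2·x + 2 (mod f(x))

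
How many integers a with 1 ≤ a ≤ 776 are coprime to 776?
The number of a ∈ {1, ..., 776} with gcd(a, 776) = 1 is by definition Euler's totient φ(776). φ is multiplicative, with φ(p^e) = p^e − p^(e−1). Factorise 776 = 2^3 · 97. Then
  φ(776) = (2^3 − 2^2) · (97 − 1) = 4 · 96 = 384.
So there are 384 such integers.

Final answer: 384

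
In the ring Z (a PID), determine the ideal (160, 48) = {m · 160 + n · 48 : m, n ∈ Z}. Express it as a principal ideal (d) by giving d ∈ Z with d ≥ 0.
(160, 48) = (16); d = 16

In the PID Z, (a, b) is generated by gcd(a, b). Compute gcd(160, 48) with the extended Euclidean algorithm, tracking rows (r, s, t) with s·160 + t·48 = r:
  row A: (160, 1, 0)   [1·160 + 0·48 = 160]
  row B: (48, 0, 1)   [0·160 + 1·48 = 48]
  160 = 3·48 + 16   → row C = row A − 3·row B = (16, 1, −3)   [check: 1·160 − 3·48 = 16]
  48 = 3·16 + 0   → remainder 0, stop. gcd = 16 (last nonzero row C).
So gcd(160, 48) = 16, with Bézout identity 1·160 − 3·48 = 16. Containment (⊇): the Bézout identity exhibits 16 as an element of (160, 48), giving (16) ⊆ (160, 48). Containment (⊆): since 16 | 160 and 16 | 48 (160 = 16·10, 48 = 16·3), every Z-linear combination of 160 and 48 is divisible by 16, so (160, 48) ⊆ (16). Therefore (160, 48) = (16), d = 16.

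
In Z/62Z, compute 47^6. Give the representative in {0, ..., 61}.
Use repeated squaring. Binary(6) = 110. Walk through the bits of the exponent 6 left-to-right: at each bit after the leading one, square the running value, then multiply by 47 if the bit is 1 (always reducing mod 62):
  bit 1 = 1 (leading): start with 47.
  bit 2 = 1: square 47^2 = 2209 ≡ 39; bit is 1, so multiply 39·47 = 1833 ≡ 35 (mod 62).
  bit 3 = 0: square 35^2 = 1225 ≡ 47 (mod 62).
Final value: 47^6 ≡ 47 (mod 62).

Final answer: 47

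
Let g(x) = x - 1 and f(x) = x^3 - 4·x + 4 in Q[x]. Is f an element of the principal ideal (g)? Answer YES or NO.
NO

In Q[x] the ideal (g) consists of all multiples of g, so f ∈ (g) iff g | f, i.e. iff the remainder of f on division by g is 0. Divide f by g (g is monic, so eliminate the leading term of the running remainder at each step):
  leading term x^3: subtract (x^2)·g(x) = x^3 - x^2, leaving x^2 - 4·x + 4
  leading term x^2: subtract (x)·g(x) = x^2 - x, leaving 4 - 3·x
  leading term -3·x: subtract (-3)·g(x) = 3 - 3·x, leaving 1
The remainder r(x) = 1 ≠ 0 (and deg r < deg g), so g ∤ f, i.e. f ∉ (g).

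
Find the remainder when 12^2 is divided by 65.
14

Use repeated squaring. Binary(2) = 10. Walk through the bits of the exponent 2 left-to-right: at each bit after the leading one, square the running value, then multiply by 12 if the bit is 1 (always reducing mod 65):
  bit 1 = 1 (leading): start with 12.
  bit 2 = 0: square 12^2 = 144 ≡ 14 (mod 65).
Final value: 12^2 ≡ 14 (mod 65).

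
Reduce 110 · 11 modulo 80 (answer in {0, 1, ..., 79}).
Reduce the factors first: 110 ≡ 30 (mod 80), so 110 · 11 ≡ 30 · 11 (mod 80). 30 · 11 = 330. Dividing by 80: 330 = 4·80 + 10. So (110 · 11) mod 80 = 10.

Final answer: 10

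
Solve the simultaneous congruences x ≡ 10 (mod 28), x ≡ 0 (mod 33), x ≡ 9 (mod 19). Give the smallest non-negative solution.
x ≡ 66 (mod 17556); the representative in [0, 17556) is 66

The moduli 28, 33, 19 are pairwise coprime, so by the CRT there is a unique solution mod 28·33·19 = 17556.
Solve by successive substitution. Start with x ≡ 10 (mod 28).
  Combine with x ≡ 0 (mod 33): write x = 10 + 28·t and require 10 + 28·t ≡ 0 (mod 33), i.e. 28·t ≡ 0 − 10 ≡ 23 (mod 33). Since 28^(−1) ≡ 13 (mod 33), t ≡ 13·23 ≡ 2 (mod 33). So x ≡ 10 + 28·2 = 66 (mod 924).
  Combine with x ≡ 9 (mod 19): write x = 66 + 924·t and require 66 + 924·t ≡ 9 (mod 19), i.e. 924·t ≡ 9 − 66 ≡ 0 (mod 19). Since 924^(−1) ≡ 8 (mod 19) (924 ≡ 12 (mod 19)), t ≡ 8·0 ≡ 0 (mod 19). So x ≡ 66 + 924·0 = 66 (mod 17556).
Unique solution in [0, 17556): x = 66.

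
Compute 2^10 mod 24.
16

Use repeated squaring. Binary(10) = 1010. Walk through the bits of the exponent 10 left-to-right: at each bit after the leading one, square the running value, then multiply by 2 if the bit is 1 (always reducing mod 24):
  bit 1 = 1 (leading): start with 2.
  bit 2 = 0: square 2^2 = 4 (mod 24).
  bit 3 = 1: square 4^2 = 16; bit is 1, so multiply 16·2 = 32 ≡ 8 (mod 24).
  bit 4 = 0: square 8^2 = 64 ≡ 16 (mod 24).
Final value: 2^10 ≡ 16 (mod 24).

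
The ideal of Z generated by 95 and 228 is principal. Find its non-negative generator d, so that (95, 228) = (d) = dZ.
In the PID Z, (a, b) is generated by gcd(a, b). Compute gcd(228, 95) with the extended Euclidean algorithm, tracking rows (r, s, t) with s·228 + t·95 = r:
  row A: (228, 1, 0)   [1·228 + 0·95 = 228]
  row B: (95, 0, 1)   [0·228 + 1·95 = 95]
  228 = 2·95 + 38   → row C = row A − 2·row B = (38, 1, −2)   [check: 1·228 − 2·95 = 38]
  95 = 2·38 + 19   → row D = row B − 2·row C = (19, −2, 5)   [check: −2·228 + 5·95 = 19]
  38 = 2·19 + 0   → remainder 0, stop. gcd = 19 (last nonzero row D).
So gcd(95, 228) = 19, with Bézout identity −2·228 + 5·95 = 19. Containment (⊇): the Bézout identity exhibits 19 as an element of (95, 228), giving (19) ⊆ (95, 228). Containment (⊆): since 19 | 95 and 19 | 228 (95 = 19·5, 228 = 19·12), every Z-linear combination of 95 and 228 is divisible by 19, so (95, 228) ⊆ (19). Therefore (95, 228) = (19), d = 19.

Final answer: (95, 228) = (19); d = 19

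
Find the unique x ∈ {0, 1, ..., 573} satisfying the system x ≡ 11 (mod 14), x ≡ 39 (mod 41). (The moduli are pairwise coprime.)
The moduli 14, 41 are pairwise coprime, so by the CRT there is a unique solution mod 14·41 = 574.
Solve by successive substitution. Start with x ≡ 11 (mod 14).
  Combine with x ≡ 39 (mod 41): write x = 11 + 14·t and require 11 + 14·t ≡ 39 (mod 41), i.e. 14·t ≡ 39 − 11 ≡ 28 (mod 41). Since 14^(−1) ≡ 3 (mod 41), t ≡ 3·28 ≡ 2 (mod 41). So x ≡ 11 + 14·2 = 39 (mod 574).
Unique solution in [0, 574): x = 39.

Final answer: x ≡ 39 (mod 574); the representative in [0, 574) is 39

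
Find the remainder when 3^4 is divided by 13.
3

Use repeated squaring. Binary(4) = 100. Walk through the bits of the exponent 4 left-to-right: at each bit after the leading one, square the running value, then multiply by 3 if the bit is 1 (always reducing mod 13):
  bit 1 = 1 (leading): start with 3.
  bit 2 = 0: square 3^2 = 9 (mod 13).
  bit 3 = 0: square 9^2 = 81 ≡ 3 (mod 13).
Final value: 3^4 ≡ 3 (mod 13).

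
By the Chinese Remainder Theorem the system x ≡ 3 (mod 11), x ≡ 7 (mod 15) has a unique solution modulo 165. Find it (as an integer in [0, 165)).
x ≡ 157 (mod 165); the representative in [0, 165) is 157

The moduli 11, 15 are pairwise coprime, so by the CRT there is a unique solution mod 11·15 = 165.
Solve by successive substitution. Start with x ≡ 3 (mod 11).
  Combine with x ≡ 7 (mod 15): write x = 3 + 11·t and require 3 + 11·t ≡ 7 (mod 15), i.e. 11·t ≡ 7 − 3 ≡ 4 (mod 15). Since 11^(−1) ≡ 11 (mod 15), t ≡ 11·4 ≡ 14 (mod 15). So x ≡ 3 + 11·14 = 157 (mod 165).
Unique solution in [0, 165): x = 157.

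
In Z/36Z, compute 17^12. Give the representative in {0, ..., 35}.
Use repeated squaring. Binary(12) = 1100. Walk through the bits of the exponent 12 left-to-right: at each bit after the leading one, square the running value, then multiply by 17 if the bit is 1 (always reducing mod 36):
  bit 1 = 1 (leading): start with 17.
  bit 2 = 1: square 17^2 = 289 ≡ 1; bit is 1, so multiply 1·17 = 17 (mod 36).
  bit 3 = 0: square 17^2 = 289 ≡ 1 (mod 36).
  bit 4 = 0: square 1^2 = 1 (mod 36).
Final value: 17^12 ≡ 1 (mod 36).

Final answer: 1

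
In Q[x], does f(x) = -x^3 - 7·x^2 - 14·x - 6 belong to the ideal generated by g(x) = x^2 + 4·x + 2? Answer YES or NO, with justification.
YES

In Q[x] the ideal (g) consists of all multiples of g, so f ∈ (g) iff g | f, i.e. iff the remainder of f on division by g is 0. Divide f by g (g is monic, so eliminate the leading term of the running remainder at each step):
  leading term -x^3: subtract (-x)·g(x) = -x^3 - 4·x^2 - 2·x, leaving -3·x^2 - 12·x - 6
  leading term -3·x^2: subtract (-3)·g(x) = -3·x^2 - 12·x - 6, leaving 0
The remainder is 0, so f(x) = g(x) · h(x) with h(x) = -x - 3. Hence g | f, i.e. f ∈ (g).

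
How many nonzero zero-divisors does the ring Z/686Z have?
In Z/686Z each nonzero element is either a unit (gcd with 686 is 1) or a zero-divisor (gcd > 1). The number of units is φ(686): factorise 686 = 2 · 7^3, so φ(686) = (2 − 1) · (7^3 − 7^2) = 1 · 294 = 294. The nonzero elements number 686 − 1 = 685. Hence the nonzero zero-divisors number 685 − 294 = 391.

Final answer: Z/686Z has 391 nonzero zero-divisors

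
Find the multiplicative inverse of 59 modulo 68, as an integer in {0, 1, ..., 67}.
Apply the extended Euclidean algorithm to (68, 59), tracking rows (r, s, t) with s·68 + t·59 = r. Each division r_prev = q·r_cur + r_new produces the new row as (previous row) − q·(current row):
  row A: (68, 1, 0)   [1·68 + 0·59 = 68]
  row B: (59, 0, 1)   [0·68 + 1·59 = 59]
  68 = 1·59 + 9   → row C = row A − 1·row B = (9, 1, −1)   [check: 1·68 − 1·59 = 9]
  59 = 6·9 + 5   → row D = row B − 6·row C = (5, −6, 7)   [check: −6·68 + 7·59 = 5]
  9 = 1·5 + 4   → row E = row C − 1·row D = (4, 7, −8)   [check: 7·68 − 8·59 = 4]
  5 = 1·4 + 1   → row F = row D − 1·row E = (1, −13, 15)   [check: −13·68 + 15·59 = 1]
  4 = 4·1 + 0   → remainder 0, stop. gcd = 1 (last nonzero row F).
The gcd is 1, so 59 is invertible mod 68. The last nonzero row gives −13·68 + 15·59 = 1, so t = 15. So 59^(−1) ≡ 15 (mod 68). Verify: 59 · 15 = 885 ≡ 1 (mod 68). ✓

Final answer: 59^(−1) ≡ 15 (mod 68)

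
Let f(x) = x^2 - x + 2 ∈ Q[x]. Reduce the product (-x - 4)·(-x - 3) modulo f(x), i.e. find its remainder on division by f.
First multiply in Q[x] without reducing: a · b = x^2 + 7·x + 12. Now divide by f(x) = x^2 - x + 2, eliminating the leading term at each step:
  leading term x^2: subtract (1)·f(x) = x^2 - x + 2, leaving 8·x + 10
The degree is now < 2, so this is the remainder. Hence a · b ≡ 8·x + 10 in Q[x]/(f).

Final answer: a · b ≡ 8·x + 10 (mod f(x))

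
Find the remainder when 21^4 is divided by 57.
Use repeated squaring. Binary(4) = 100. Walk through the bits of the exponent 4 left-to-right: at each bit after the leading one, square the running value, then multiply by 21 if the bit is 1 (always reducing mod 57):
  bit 1 = 1 (leading): start with 21.
  bit 2 = 0: square 21^2 = 441 ≡ 42 (mod 57).
  bit 3 = 0: square 42^2 = 1764 ≡ 54 (mod 57).
Final value: 21^4 ≡ 54 (mod 57).

Final answer: 54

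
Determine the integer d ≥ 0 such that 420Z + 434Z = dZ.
(420, 434) = (14); d = 14

In the PID Z, (a, b) is generated by gcd(a, b). Compute gcd(434, 420) with the extended Euclidean algorithm, tracking rows (r, s, t) with s·434 + t·420 = r:
  row A: (434, 1, 0)   [1·434 + 0·420 = 434]
  row B: (420, 0, 1)   [0·434 + 1·420 = 420]
  434 = 1·420 + 14   → row C = row A − 1·row B = (14, 1, −1)   [check: 1·434 − 1·420 = 14]
  420 = 30·14 + 0   → remainder 0, stop. gcd = 14 (last nonzero row C).
So gcd(420, 434) = 14, with Bézout identity 1·434 − 1·420 = 14. Containment (⊇): the Bézout identity exhibits 14 as an element of (420, 434), giving (14) ⊆ (420, 434). Containment (⊆): since 14 | 420 and 14 | 434 (420 = 14·30, 434 = 14·31), every Z-linear combination of 420 and 434 is divisible by 14, so (420, 434) ⊆ (14). Therefore (420, 434) = (14), d = 14.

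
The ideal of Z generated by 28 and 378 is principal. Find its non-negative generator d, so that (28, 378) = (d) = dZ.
In the PID Z, (a, b) is generated by gcd(a, b). Compute gcd(378, 28) with the extended Euclidean algorithm, tracking rows (r, s, t) with s·378 + t·28 = r:
  row A: (378, 1, 0)   [1·378 + 0·28 = 378]
  row B: (28, 0, 1)   [0·378 + 1·28 = 28]
  378 = 13·28 + 14   → row C = row A − 13·row B = (14, 1, −13)   [check: 1·378 − 13·28 = 14]
  28 = 2·14 + 0   → remainder 0, stop. gcd = 14 (last nonzero row C).
So gcd(28, 378) = 14, with Bézout identity 1·378 − 13·28 = 14. Containment (⊇): the Bézout identity exhibits 14 as an element of (28, 378), giving (14) ⊆ (28, 378). Containment (⊆): since 14 | 28 and 14 | 378 (28 = 14·2, 378 = 14·27), every Z-linear combination of 28 and 378 is divisible by 14, so (28, 378) ⊆ (14). Therefore (28, 378) = (14), d = 14.

Final answer: (28, 378) = (14); d = 14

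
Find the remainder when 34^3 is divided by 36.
Use repeated squaring. Binary(3) = 11. Walk through the bits of the exponent 3 left-to-right: at each bit after the leading one, square the running value, then multiply by 34 if the bit is 1 (always reducing mod 36):
  bit 1 = 1 (leading): start with 34.
  bit 2 = 1: square 34^2 = 1156 ≡ 4; bit is 1, so multiply 4·34 = 136 ≡ 28 (mod 36).
Final value: 34^3 ≡ 28 (mod 36).

Final answer: 28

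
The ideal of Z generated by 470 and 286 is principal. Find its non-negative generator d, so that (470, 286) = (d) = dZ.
In the PID Z, (a, b) is generated by gcd(a, b). Compute gcd(470, 286) with the extended Euclidean algorithm, tracking rows (r, s, t) with s·470 + t·286 = r:
  row A: (470, 1, 0)   [1·470 + 0·286 = 470]
  row B: (286, 0, 1)   [0·470 + 1·286 = 286]
  470 = 1·286 + 184   → row C = row A − 1·row B = (184, 1, −1)   [check: 1·470 − 1·286 = 184]
  286 = 1·184 + 102   → row D = row B − 1·row C = (102, −1, 2)   [check: −1·470 + 2·286 = 102]
  184 = 1·102 + 82   → row E = row C − 1·row D = (82, 2, −3)   [check: 2·470 − 3·286 = 82]
  102 = 1·82 + 20   → row F = row D − 1·row E = (20, −3, 5)   [check: −3·470 + 5·286 = 20]
  82 = 4·20 + 2   → row G = row E − 4·row F = (2, 14, −23)   [check: 14·470 − 23·286 = 2]
  20 = 10·2 + 0   → remainder 0, stop. gcd = 2 (last nonzero row G).
So gcd(470, 286) = 2, with Bézout identity 14·470 − 23·286 = 2. Containment (⊇): the Bézout identity exhibits 2 as an element of (470, 286), giving (2) ⊆ (470, 286). Containment (⊆): since 2 | 470 and 2 | 286 (470 = 2·235, 286 = 2·143), every Z-linear combination of 470 and 286 is divisible by 2, so (470, 286) ⊆ (2). Therefore (470, 286) = (2), d = 2.

Final answer: (470, 286) = (2); d = 2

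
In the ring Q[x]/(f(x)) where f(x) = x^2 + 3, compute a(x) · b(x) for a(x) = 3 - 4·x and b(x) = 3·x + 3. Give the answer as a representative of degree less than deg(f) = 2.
First multiply in Q[x] without reducing: a · b = -12·x^2 - 3·x + 9. Now divide by f(x) = x^2 + 3, eliminating the leading term at each step:
  leading term -12·x^2: subtract (-12)·f(x) = -12·x^2 - 36, leaving 45 - 3·x
The degree is now < 2, so this is the remainder. Hence a · b ≡ 45 - 3·x in Q[x]/(f).

Final answer: a · b ≡ 45 - 3·x (mod f(x))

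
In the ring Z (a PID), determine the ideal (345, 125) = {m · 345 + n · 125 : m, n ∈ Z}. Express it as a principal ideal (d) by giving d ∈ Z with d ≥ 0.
(345, 125) = (5); d = 5

In the PID Z, (a, b) is generated by gcd(a, b). Compute gcd(345, 125) with the extended Euclidean algorithm, tracking rows (r, s, t) with s·345 + t·125 = r:
  row A: (345, 1, 0)   [1·345 + 0·125 = 345]
  row B: (125, 0, 1)   [0·345 + 1·125 = 125]
  345 = 2·125 + 95   → row C = row A − 2·row B = (95, 1, −2)   [check: 1·345 − 2·125 = 95]
  125 = 1·95 + 30   → row D = row B − 1·row C = (30, −1, 3)   [check: −1·345 + 3·125 = 30]
  95 = 3·30 + 5   → row E = row C − 3·row D = (5, 4, −11)   [check: 4·345 − 11·125 = 5]
  30 = 6·5 + 0   → remainder 0, stop. gcd = 5 (last nonzero row E).
So gcd(345, 125) = 5, with Bézout identity 4·345 − 11·125 = 5. Containment (⊇): the Bézout identity exhibits 5 as an element of (345, 125), giving (5) ⊆ (345, 125). Containment (⊆): since 5 | 345 and 5 | 125 (345 = 5·69, 125 = 5·25), every Z-linear combination of 345 and 125 is divisible by 5, so (345, 125) ⊆ (5). Therefore (345, 125) = (5), d = 5.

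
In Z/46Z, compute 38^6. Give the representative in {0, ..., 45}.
36

Use repeated squaring. Binary(6) = 110. Walk through the bits of the exponent 6 left-to-right: at each bit after the leading one, square the running value, then multiply by 38 if the bit is 1 (always reducing mod 46):
  bit 1 = 1 (leading): start with 38.
  bit 2 = 1: square 38^2 = 1444 ≡ 18; bit is 1, so multiply 18·38 = 684 ≡ 40 (mod 46).
  bit 3 = 0: square 40^2 = 1600 ≡ 36 (mod 46).
Final value: 38^6 ≡ 36 (mod 46).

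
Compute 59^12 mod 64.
Use repeated squaring. Binary(12) = 1100. Walk through the bits of the exponent 12 left-to-right: at each bit after the leading one, square the running value, then multiply by 59 if the bit is 1 (always reducing mod 64):
  bit 1 = 1 (leading): start with 59.
  bit 2 = 1: square 59^2 = 3481 ≡ 25; bit is 1, so multiply 25·59 = 1475 ≡ 3 (mod 64).
  bit 3 = 0: square 3^2 = 9 (mod 64).
  bit 4 = 0: square 9^2 = 81 ≡ 17 (mod 64).
Final value: 59^12 ≡ 17 (mod 64).

Final answer: 17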